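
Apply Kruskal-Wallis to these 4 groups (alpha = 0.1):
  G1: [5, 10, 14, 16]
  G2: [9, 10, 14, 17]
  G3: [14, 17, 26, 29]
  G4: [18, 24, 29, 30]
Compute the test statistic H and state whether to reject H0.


Step 1: Combine all N = 16 observations and assign midranks.
sorted (value, group, rank): (5,G1,1), (9,G2,2), (10,G1,3.5), (10,G2,3.5), (14,G1,6), (14,G2,6), (14,G3,6), (16,G1,8), (17,G2,9.5), (17,G3,9.5), (18,G4,11), (24,G4,12), (26,G3,13), (29,G3,14.5), (29,G4,14.5), (30,G4,16)
Step 2: Sum ranks within each group.
R_1 = 18.5 (n_1 = 4)
R_2 = 21 (n_2 = 4)
R_3 = 43 (n_3 = 4)
R_4 = 53.5 (n_4 = 4)
Step 3: H = 12/(N(N+1)) * sum(R_i^2/n_i) - 3(N+1)
     = 12/(16*17) * (18.5^2/4 + 21^2/4 + 43^2/4 + 53.5^2/4) - 3*17
     = 0.044118 * 1373.62 - 51
     = 9.601103.
Step 4: Ties present; correction factor C = 1 - 42/(16^3 - 16) = 0.989706. Corrected H = 9.601103 / 0.989706 = 9.700966.
Step 5: Under H0, H ~ chi^2(3); p-value = 0.021287.
Step 6: alpha = 0.1. reject H0.

H = 9.7010, df = 3, p = 0.021287, reject H0.


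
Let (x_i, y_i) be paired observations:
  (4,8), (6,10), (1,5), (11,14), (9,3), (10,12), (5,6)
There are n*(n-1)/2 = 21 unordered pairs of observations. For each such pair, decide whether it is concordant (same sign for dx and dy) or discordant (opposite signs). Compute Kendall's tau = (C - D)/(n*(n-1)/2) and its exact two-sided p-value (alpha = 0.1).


Step 1: Enumerate the 21 unordered pairs (i,j) with i<j and classify each by sign(x_j-x_i) * sign(y_j-y_i).
  (1,2):dx=+2,dy=+2->C; (1,3):dx=-3,dy=-3->C; (1,4):dx=+7,dy=+6->C; (1,5):dx=+5,dy=-5->D
  (1,6):dx=+6,dy=+4->C; (1,7):dx=+1,dy=-2->D; (2,3):dx=-5,dy=-5->C; (2,4):dx=+5,dy=+4->C
  (2,5):dx=+3,dy=-7->D; (2,6):dx=+4,dy=+2->C; (2,7):dx=-1,dy=-4->C; (3,4):dx=+10,dy=+9->C
  (3,5):dx=+8,dy=-2->D; (3,6):dx=+9,dy=+7->C; (3,7):dx=+4,dy=+1->C; (4,5):dx=-2,dy=-11->C
  (4,6):dx=-1,dy=-2->C; (4,7):dx=-6,dy=-8->C; (5,6):dx=+1,dy=+9->C; (5,7):dx=-4,dy=+3->D
  (6,7):dx=-5,dy=-6->C
Step 2: C = 16, D = 5, total pairs = 21.
Step 3: tau = (C - D)/(n(n-1)/2) = (16 - 5)/21 = 0.523810.
Step 4: Exact two-sided p-value (enumerate n! = 5040 permutations of y under H0): p = 0.136111.
Step 5: alpha = 0.1. fail to reject H0.

tau_b = 0.5238 (C=16, D=5), p = 0.136111, fail to reject H0.


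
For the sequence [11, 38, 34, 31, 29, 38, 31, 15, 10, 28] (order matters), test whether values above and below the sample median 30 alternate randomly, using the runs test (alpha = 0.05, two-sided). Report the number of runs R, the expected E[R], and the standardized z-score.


Step 1: Compute median = 30; label A = above, B = below.
Labels in order: BAAABAABBB  (n_A = 5, n_B = 5)
Step 2: Count runs R = 5.
Step 3: Under H0 (random ordering), E[R] = 2*n_A*n_B/(n_A+n_B) + 1 = 2*5*5/10 + 1 = 6.0000.
        Var[R] = 2*n_A*n_B*(2*n_A*n_B - n_A - n_B) / ((n_A+n_B)^2 * (n_A+n_B-1)) = 2000/900 = 2.2222.
        SD[R] = 1.4907.
Step 4: Continuity-corrected z = (R + 0.5 - E[R]) / SD[R] = (5 + 0.5 - 6.0000) / 1.4907 = -0.3354.
Step 5: Two-sided p-value via normal approximation = 2*(1 - Phi(|z|)) = 0.737316.
Step 6: alpha = 0.05. fail to reject H0.

R = 5, z = -0.3354, p = 0.737316, fail to reject H0.


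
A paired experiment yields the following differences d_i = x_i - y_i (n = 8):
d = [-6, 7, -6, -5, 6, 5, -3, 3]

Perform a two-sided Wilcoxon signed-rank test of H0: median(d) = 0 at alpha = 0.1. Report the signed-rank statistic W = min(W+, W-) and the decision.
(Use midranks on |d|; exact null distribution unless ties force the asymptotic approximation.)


Step 1: Drop any zero differences (none here) and take |d_i|.
|d| = [6, 7, 6, 5, 6, 5, 3, 3]
Step 2: Midrank |d_i| (ties get averaged ranks).
ranks: |6|->6, |7|->8, |6|->6, |5|->3.5, |6|->6, |5|->3.5, |3|->1.5, |3|->1.5
Step 3: Attach original signs; sum ranks with positive sign and with negative sign.
W+ = 8 + 6 + 3.5 + 1.5 = 19
W- = 6 + 6 + 3.5 + 1.5 = 17
(Check: W+ + W- = 36 should equal n(n+1)/2 = 36.)
Step 4: Test statistic W = min(W+, W-) = 17.
Step 5: Ties in |d|, so use the tie-corrected normal approximation.
        E[W] = n(n+1)/4 = 8*9/4 = 18.
        Tie groups: |d|=3 (t=2), |d|=5 (t=2), |d|=6 (t=3); sum(t^3 - t) = 36.
        Var[W] = n(n+1)(2n+1)/24 - sum(t^3-t)/48 = 1224/24 - 36/48 = 50.25.
        z = (W - E[W]) / sqrt(Var[W]) = (17 - 18) / 7.0887 = -0.1411.
        Two-sided p = 2*Phi(z) = 0.887815.
Step 6: alpha = 0.1. fail to reject H0.

W+ = 19, W- = 17, W = min = 17, p = 0.887815, fail to reject H0.


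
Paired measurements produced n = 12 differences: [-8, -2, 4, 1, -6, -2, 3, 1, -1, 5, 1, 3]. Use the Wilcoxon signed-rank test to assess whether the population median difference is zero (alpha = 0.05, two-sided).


Step 1: Drop any zero differences (none here) and take |d_i|.
|d| = [8, 2, 4, 1, 6, 2, 3, 1, 1, 5, 1, 3]
Step 2: Midrank |d_i| (ties get averaged ranks).
ranks: |8|->12, |2|->5.5, |4|->9, |1|->2.5, |6|->11, |2|->5.5, |3|->7.5, |1|->2.5, |1|->2.5, |5|->10, |1|->2.5, |3|->7.5
Step 3: Attach original signs; sum ranks with positive sign and with negative sign.
W+ = 9 + 2.5 + 7.5 + 2.5 + 10 + 2.5 + 7.5 = 41.5
W- = 12 + 5.5 + 11 + 5.5 + 2.5 = 36.5
(Check: W+ + W- = 78 should equal n(n+1)/2 = 78.)
Step 4: Test statistic W = min(W+, W-) = 36.5.
Step 5: Ties in |d|, so use the tie-corrected normal approximation.
        E[W] = n(n+1)/4 = 12*13/4 = 39.
        Tie groups: |d|=1 (t=4), |d|=2 (t=2), |d|=3 (t=2); sum(t^3 - t) = 72.
        Var[W] = n(n+1)(2n+1)/24 - sum(t^3-t)/48 = 3900/24 - 72/48 = 161.
        z = (W - E[W]) / sqrt(Var[W]) = (36.5 - 39) / 12.6886 = -0.1970.
        Two-sided p = 2*Phi(z) = 0.843806.
Step 6: alpha = 0.05. fail to reject H0.

W+ = 41.5, W- = 36.5, W = min = 36.5, p = 0.843806, fail to reject H0.


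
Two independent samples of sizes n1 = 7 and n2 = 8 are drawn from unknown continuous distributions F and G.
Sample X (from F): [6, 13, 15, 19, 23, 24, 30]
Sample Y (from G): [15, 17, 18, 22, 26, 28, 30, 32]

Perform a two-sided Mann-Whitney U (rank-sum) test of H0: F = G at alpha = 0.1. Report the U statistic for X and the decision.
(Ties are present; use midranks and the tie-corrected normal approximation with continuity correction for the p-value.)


Step 1: Combine and sort all 15 observations; assign midranks.
sorted (value, group): (6,X), (13,X), (15,X), (15,Y), (17,Y), (18,Y), (19,X), (22,Y), (23,X), (24,X), (26,Y), (28,Y), (30,X), (30,Y), (32,Y)
ranks: 6->1, 13->2, 15->3.5, 15->3.5, 17->5, 18->6, 19->7, 22->8, 23->9, 24->10, 26->11, 28->12, 30->13.5, 30->13.5, 32->15
Step 2: Rank sum for X: R1 = 1 + 2 + 3.5 + 7 + 9 + 10 + 13.5 = 46.
Step 3: U_X = R1 - n1(n1+1)/2 = 46 - 7*8/2 = 46 - 28 = 18.
       U_Y = n1*n2 - U_X = 56 - 18 = 38.
Step 4: Ties are present, so use the tie-corrected normal approximation (with continuity correction) for the p-value.
Step 5: p-value = 0.270731; compare to alpha = 0.1. fail to reject H0.

U_X = 18, p = 0.270731, fail to reject H0 at alpha = 0.1.


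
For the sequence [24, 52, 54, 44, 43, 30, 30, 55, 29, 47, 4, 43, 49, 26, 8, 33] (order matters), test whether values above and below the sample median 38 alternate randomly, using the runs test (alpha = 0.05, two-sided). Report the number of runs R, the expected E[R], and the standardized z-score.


Step 1: Compute median = 38; label A = above, B = below.
Labels in order: BAAAABBABABAABBB  (n_A = 8, n_B = 8)
Step 2: Count runs R = 9.
Step 3: Under H0 (random ordering), E[R] = 2*n_A*n_B/(n_A+n_B) + 1 = 2*8*8/16 + 1 = 9.0000.
        Var[R] = 2*n_A*n_B*(2*n_A*n_B - n_A - n_B) / ((n_A+n_B)^2 * (n_A+n_B-1)) = 14336/3840 = 3.7333.
        SD[R] = 1.9322.
Step 4: R = E[R], so z = 0 with no continuity correction.
Step 5: Two-sided p-value via normal approximation = 2*(1 - Phi(|z|)) = 1.000000.
Step 6: alpha = 0.05. fail to reject H0.

R = 9, z = 0.0000, p = 1.000000, fail to reject H0.


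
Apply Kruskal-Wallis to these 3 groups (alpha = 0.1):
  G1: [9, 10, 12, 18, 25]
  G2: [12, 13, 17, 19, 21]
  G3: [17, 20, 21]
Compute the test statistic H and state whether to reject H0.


Step 1: Combine all N = 13 observations and assign midranks.
sorted (value, group, rank): (9,G1,1), (10,G1,2), (12,G1,3.5), (12,G2,3.5), (13,G2,5), (17,G2,6.5), (17,G3,6.5), (18,G1,8), (19,G2,9), (20,G3,10), (21,G2,11.5), (21,G3,11.5), (25,G1,13)
Step 2: Sum ranks within each group.
R_1 = 27.5 (n_1 = 5)
R_2 = 35.5 (n_2 = 5)
R_3 = 28 (n_3 = 3)
Step 3: H = 12/(N(N+1)) * sum(R_i^2/n_i) - 3(N+1)
     = 12/(13*14) * (27.5^2/5 + 35.5^2/5 + 28^2/3) - 3*14
     = 0.065934 * 664.633 - 42
     = 1.821978.
Step 4: Ties present; correction factor C = 1 - 18/(13^3 - 13) = 0.991758. Corrected H = 1.821978 / 0.991758 = 1.837119.
Step 5: Under H0, H ~ chi^2(2); p-value = 0.399093.
Step 6: alpha = 0.1. fail to reject H0.

H = 1.8371, df = 2, p = 0.399093, fail to reject H0.


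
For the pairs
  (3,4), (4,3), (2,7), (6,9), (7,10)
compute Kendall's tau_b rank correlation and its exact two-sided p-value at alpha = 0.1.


Step 1: Enumerate the 10 unordered pairs (i,j) with i<j and classify each by sign(x_j-x_i) * sign(y_j-y_i).
  (1,2):dx=+1,dy=-1->D; (1,3):dx=-1,dy=+3->D; (1,4):dx=+3,dy=+5->C; (1,5):dx=+4,dy=+6->C
  (2,3):dx=-2,dy=+4->D; (2,4):dx=+2,dy=+6->C; (2,5):dx=+3,dy=+7->C; (3,4):dx=+4,dy=+2->C
  (3,5):dx=+5,dy=+3->C; (4,5):dx=+1,dy=+1->C
Step 2: C = 7, D = 3, total pairs = 10.
Step 3: tau = (C - D)/(n(n-1)/2) = (7 - 3)/10 = 0.400000.
Step 4: Exact two-sided p-value (enumerate n! = 120 permutations of y under H0): p = 0.483333.
Step 5: alpha = 0.1. fail to reject H0.

tau_b = 0.4000 (C=7, D=3), p = 0.483333, fail to reject H0.


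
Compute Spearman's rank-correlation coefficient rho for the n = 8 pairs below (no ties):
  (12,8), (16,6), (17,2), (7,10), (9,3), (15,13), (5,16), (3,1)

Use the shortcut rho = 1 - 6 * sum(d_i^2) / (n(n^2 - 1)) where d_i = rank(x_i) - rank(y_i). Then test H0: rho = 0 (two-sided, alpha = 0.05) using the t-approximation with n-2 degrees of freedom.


Step 1: Rank x and y separately (midranks; no ties here).
rank(x): 12->5, 16->7, 17->8, 7->3, 9->4, 15->6, 5->2, 3->1
rank(y): 8->5, 6->4, 2->2, 10->6, 3->3, 13->7, 16->8, 1->1
Step 2: d_i = R_x(i) - R_y(i); compute d_i^2.
  (5-5)^2=0, (7-4)^2=9, (8-2)^2=36, (3-6)^2=9, (4-3)^2=1, (6-7)^2=1, (2-8)^2=36, (1-1)^2=0
sum(d^2) = 92.
Step 3: rho = 1 - 6*92 / (8*(8^2 - 1)) = 1 - 552/504 = -0.095238.
Step 4: Under H0, t = rho * sqrt((n-2)/(1-rho^2)) = -0.2343 ~ t(6).
Step 5: Two-sided p-value from the t-distribution with 6 df = 0.822505.
Step 6: alpha = 0.05. fail to reject H0.

rho = -0.0952, p = 0.822505, fail to reject H0 at alpha = 0.05.


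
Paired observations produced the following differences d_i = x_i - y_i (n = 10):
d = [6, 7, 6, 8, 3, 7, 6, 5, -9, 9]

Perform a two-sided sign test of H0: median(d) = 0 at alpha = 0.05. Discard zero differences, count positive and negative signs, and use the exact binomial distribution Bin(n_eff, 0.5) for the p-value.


Step 1: Discard zero differences. Original n = 10; n_eff = number of nonzero differences = 10.
Nonzero differences (with sign): +6, +7, +6, +8, +3, +7, +6, +5, -9, +9
Step 2: Count signs: positive = 9, negative = 1.
Step 3: Under H0: P(positive) = 0.5, so the number of positives S ~ Bin(10, 0.5).
Step 4: Two-sided exact p-value = sum of Bin(10,0.5) probabilities at or below the observed probability = 0.021484.
Step 5: alpha = 0.05. reject H0.

n_eff = 10, pos = 9, neg = 1, p = 0.021484, reject H0.


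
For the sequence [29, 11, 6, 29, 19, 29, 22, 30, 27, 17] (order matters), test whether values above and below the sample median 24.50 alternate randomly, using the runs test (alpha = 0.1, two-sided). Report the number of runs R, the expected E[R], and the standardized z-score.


Step 1: Compute median = 24.50; label A = above, B = below.
Labels in order: ABBABABAAB  (n_A = 5, n_B = 5)
Step 2: Count runs R = 8.
Step 3: Under H0 (random ordering), E[R] = 2*n_A*n_B/(n_A+n_B) + 1 = 2*5*5/10 + 1 = 6.0000.
        Var[R] = 2*n_A*n_B*(2*n_A*n_B - n_A - n_B) / ((n_A+n_B)^2 * (n_A+n_B-1)) = 2000/900 = 2.2222.
        SD[R] = 1.4907.
Step 4: Continuity-corrected z = (R - 0.5 - E[R]) / SD[R] = (8 - 0.5 - 6.0000) / 1.4907 = 1.0062.
Step 5: Two-sided p-value via normal approximation = 2*(1 - Phi(|z|)) = 0.314305.
Step 6: alpha = 0.1. fail to reject H0.

R = 8, z = 1.0062, p = 0.314305, fail to reject H0.


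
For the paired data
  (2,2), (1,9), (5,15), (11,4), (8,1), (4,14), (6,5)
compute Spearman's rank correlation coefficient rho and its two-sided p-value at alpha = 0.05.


Step 1: Rank x and y separately (midranks; no ties here).
rank(x): 2->2, 1->1, 5->4, 11->7, 8->6, 4->3, 6->5
rank(y): 2->2, 9->5, 15->7, 4->3, 1->1, 14->6, 5->4
Step 2: d_i = R_x(i) - R_y(i); compute d_i^2.
  (2-2)^2=0, (1-5)^2=16, (4-7)^2=9, (7-3)^2=16, (6-1)^2=25, (3-6)^2=9, (5-4)^2=1
sum(d^2) = 76.
Step 3: rho = 1 - 6*76 / (7*(7^2 - 1)) = 1 - 456/336 = -0.357143.
Step 4: Under H0, t = rho * sqrt((n-2)/(1-rho^2)) = -0.8550 ~ t(5).
Step 5: Two-sided p-value from the t-distribution with 5 df = 0.431611.
Step 6: alpha = 0.05. fail to reject H0.

rho = -0.3571, p = 0.431611, fail to reject H0 at alpha = 0.05.


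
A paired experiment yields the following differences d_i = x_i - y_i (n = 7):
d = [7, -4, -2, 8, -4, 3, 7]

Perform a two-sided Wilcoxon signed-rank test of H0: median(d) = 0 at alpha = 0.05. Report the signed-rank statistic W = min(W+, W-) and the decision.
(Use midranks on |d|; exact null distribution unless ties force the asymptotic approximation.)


Step 1: Drop any zero differences (none here) and take |d_i|.
|d| = [7, 4, 2, 8, 4, 3, 7]
Step 2: Midrank |d_i| (ties get averaged ranks).
ranks: |7|->5.5, |4|->3.5, |2|->1, |8|->7, |4|->3.5, |3|->2, |7|->5.5
Step 3: Attach original signs; sum ranks with positive sign and with negative sign.
W+ = 5.5 + 7 + 2 + 5.5 = 20
W- = 3.5 + 1 + 3.5 = 8
(Check: W+ + W- = 28 should equal n(n+1)/2 = 28.)
Step 4: Test statistic W = min(W+, W-) = 8.
Step 5: Ties in |d|, so use the tie-corrected normal approximation.
        E[W] = n(n+1)/4 = 7*8/4 = 14.
        Tie groups: |d|=4 (t=2), |d|=7 (t=2); sum(t^3 - t) = 12.
        Var[W] = n(n+1)(2n+1)/24 - sum(t^3-t)/48 = 840/24 - 12/48 = 34.75.
        z = (W - E[W]) / sqrt(Var[W]) = (8 - 14) / 5.8949 = -1.0178.
        Two-sided p = 2*Phi(z) = 0.308760.
Step 6: alpha = 0.05. fail to reject H0.

W+ = 20, W- = 8, W = min = 8, p = 0.308760, fail to reject H0.


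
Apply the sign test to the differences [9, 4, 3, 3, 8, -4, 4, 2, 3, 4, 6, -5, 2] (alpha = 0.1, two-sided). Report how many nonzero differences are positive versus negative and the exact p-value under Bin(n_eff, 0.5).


Step 1: Discard zero differences. Original n = 13; n_eff = number of nonzero differences = 13.
Nonzero differences (with sign): +9, +4, +3, +3, +8, -4, +4, +2, +3, +4, +6, -5, +2
Step 2: Count signs: positive = 11, negative = 2.
Step 3: Under H0: P(positive) = 0.5, so the number of positives S ~ Bin(13, 0.5).
Step 4: Two-sided exact p-value = sum of Bin(13,0.5) probabilities at or below the observed probability = 0.022461.
Step 5: alpha = 0.1. reject H0.

n_eff = 13, pos = 11, neg = 2, p = 0.022461, reject H0.


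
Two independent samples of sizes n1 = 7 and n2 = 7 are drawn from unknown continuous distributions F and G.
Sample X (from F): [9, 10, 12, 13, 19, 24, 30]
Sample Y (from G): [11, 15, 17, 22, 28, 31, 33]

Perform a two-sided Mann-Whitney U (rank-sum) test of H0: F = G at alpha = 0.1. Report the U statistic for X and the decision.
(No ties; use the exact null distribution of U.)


Step 1: Combine and sort all 14 observations; assign midranks.
sorted (value, group): (9,X), (10,X), (11,Y), (12,X), (13,X), (15,Y), (17,Y), (19,X), (22,Y), (24,X), (28,Y), (30,X), (31,Y), (33,Y)
ranks: 9->1, 10->2, 11->3, 12->4, 13->5, 15->6, 17->7, 19->8, 22->9, 24->10, 28->11, 30->12, 31->13, 33->14
Step 2: Rank sum for X: R1 = 1 + 2 + 4 + 5 + 8 + 10 + 12 = 42.
Step 3: U_X = R1 - n1(n1+1)/2 = 42 - 7*8/2 = 42 - 28 = 14.
       U_Y = n1*n2 - U_X = 49 - 14 = 35.
Step 4: No ties, so the exact null distribution of U (based on enumerating the C(14,7) = 3432 equally likely rank assignments) gives the two-sided p-value.
Step 5: p-value = 0.208625; compare to alpha = 0.1. fail to reject H0.

U_X = 14, p = 0.208625, fail to reject H0 at alpha = 0.1.


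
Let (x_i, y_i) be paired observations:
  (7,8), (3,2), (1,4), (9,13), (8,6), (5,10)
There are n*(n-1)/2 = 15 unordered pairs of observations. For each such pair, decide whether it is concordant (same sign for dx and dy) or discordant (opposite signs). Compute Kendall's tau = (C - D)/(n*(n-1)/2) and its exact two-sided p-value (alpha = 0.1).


Step 1: Enumerate the 15 unordered pairs (i,j) with i<j and classify each by sign(x_j-x_i) * sign(y_j-y_i).
  (1,2):dx=-4,dy=-6->C; (1,3):dx=-6,dy=-4->C; (1,4):dx=+2,dy=+5->C; (1,5):dx=+1,dy=-2->D
  (1,6):dx=-2,dy=+2->D; (2,3):dx=-2,dy=+2->D; (2,4):dx=+6,dy=+11->C; (2,5):dx=+5,dy=+4->C
  (2,6):dx=+2,dy=+8->C; (3,4):dx=+8,dy=+9->C; (3,5):dx=+7,dy=+2->C; (3,6):dx=+4,dy=+6->C
  (4,5):dx=-1,dy=-7->C; (4,6):dx=-4,dy=-3->C; (5,6):dx=-3,dy=+4->D
Step 2: C = 11, D = 4, total pairs = 15.
Step 3: tau = (C - D)/(n(n-1)/2) = (11 - 4)/15 = 0.466667.
Step 4: Exact two-sided p-value (enumerate n! = 720 permutations of y under H0): p = 0.272222.
Step 5: alpha = 0.1. fail to reject H0.

tau_b = 0.4667 (C=11, D=4), p = 0.272222, fail to reject H0.


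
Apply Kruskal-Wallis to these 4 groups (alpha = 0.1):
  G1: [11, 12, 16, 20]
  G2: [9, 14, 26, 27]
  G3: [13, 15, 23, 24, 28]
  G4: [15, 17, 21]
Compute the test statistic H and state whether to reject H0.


Step 1: Combine all N = 16 observations and assign midranks.
sorted (value, group, rank): (9,G2,1), (11,G1,2), (12,G1,3), (13,G3,4), (14,G2,5), (15,G3,6.5), (15,G4,6.5), (16,G1,8), (17,G4,9), (20,G1,10), (21,G4,11), (23,G3,12), (24,G3,13), (26,G2,14), (27,G2,15), (28,G3,16)
Step 2: Sum ranks within each group.
R_1 = 23 (n_1 = 4)
R_2 = 35 (n_2 = 4)
R_3 = 51.5 (n_3 = 5)
R_4 = 26.5 (n_4 = 3)
Step 3: H = 12/(N(N+1)) * sum(R_i^2/n_i) - 3(N+1)
     = 12/(16*17) * (23^2/4 + 35^2/4 + 51.5^2/5 + 26.5^2/3) - 3*17
     = 0.044118 * 1203.03 - 51
     = 2.075000.
Step 4: Ties present; correction factor C = 1 - 6/(16^3 - 16) = 0.998529. Corrected H = 2.075000 / 0.998529 = 2.078056.
Step 5: Under H0, H ~ chi^2(3); p-value = 0.556365.
Step 6: alpha = 0.1. fail to reject H0.

H = 2.0781, df = 3, p = 0.556365, fail to reject H0.


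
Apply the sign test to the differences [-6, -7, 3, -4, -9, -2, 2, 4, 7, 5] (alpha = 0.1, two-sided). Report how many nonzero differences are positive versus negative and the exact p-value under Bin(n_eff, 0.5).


Step 1: Discard zero differences. Original n = 10; n_eff = number of nonzero differences = 10.
Nonzero differences (with sign): -6, -7, +3, -4, -9, -2, +2, +4, +7, +5
Step 2: Count signs: positive = 5, negative = 5.
Step 3: Under H0: P(positive) = 0.5, so the number of positives S ~ Bin(10, 0.5).
Step 4: Two-sided exact p-value = sum of Bin(10,0.5) probabilities at or below the observed probability = 1.000000.
Step 5: alpha = 0.1. fail to reject H0.

n_eff = 10, pos = 5, neg = 5, p = 1.000000, fail to reject H0.


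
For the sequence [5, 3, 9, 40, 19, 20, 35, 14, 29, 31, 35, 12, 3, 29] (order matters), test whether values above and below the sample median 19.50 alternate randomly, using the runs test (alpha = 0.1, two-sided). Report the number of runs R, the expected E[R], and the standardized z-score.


Step 1: Compute median = 19.50; label A = above, B = below.
Labels in order: BBBABAABAAABBA  (n_A = 7, n_B = 7)
Step 2: Count runs R = 8.
Step 3: Under H0 (random ordering), E[R] = 2*n_A*n_B/(n_A+n_B) + 1 = 2*7*7/14 + 1 = 8.0000.
        Var[R] = 2*n_A*n_B*(2*n_A*n_B - n_A - n_B) / ((n_A+n_B)^2 * (n_A+n_B-1)) = 8232/2548 = 3.2308.
        SD[R] = 1.7974.
Step 4: R = E[R], so z = 0 with no continuity correction.
Step 5: Two-sided p-value via normal approximation = 2*(1 - Phi(|z|)) = 1.000000.
Step 6: alpha = 0.1. fail to reject H0.

R = 8, z = 0.0000, p = 1.000000, fail to reject H0.


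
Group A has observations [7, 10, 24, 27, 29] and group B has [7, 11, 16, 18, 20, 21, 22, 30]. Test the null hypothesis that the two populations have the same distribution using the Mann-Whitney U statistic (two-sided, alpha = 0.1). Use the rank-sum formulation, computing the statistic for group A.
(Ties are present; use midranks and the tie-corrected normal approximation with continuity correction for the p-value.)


Step 1: Combine and sort all 13 observations; assign midranks.
sorted (value, group): (7,X), (7,Y), (10,X), (11,Y), (16,Y), (18,Y), (20,Y), (21,Y), (22,Y), (24,X), (27,X), (29,X), (30,Y)
ranks: 7->1.5, 7->1.5, 10->3, 11->4, 16->5, 18->6, 20->7, 21->8, 22->9, 24->10, 27->11, 29->12, 30->13
Step 2: Rank sum for X: R1 = 1.5 + 3 + 10 + 11 + 12 = 37.5.
Step 3: U_X = R1 - n1(n1+1)/2 = 37.5 - 5*6/2 = 37.5 - 15 = 22.5.
       U_Y = n1*n2 - U_X = 40 - 22.5 = 17.5.
Step 4: Ties are present, so use the tie-corrected normal approximation (with continuity correction) for the p-value.
Step 5: p-value = 0.769390; compare to alpha = 0.1. fail to reject H0.

U_X = 22.5, p = 0.769390, fail to reject H0 at alpha = 0.1.


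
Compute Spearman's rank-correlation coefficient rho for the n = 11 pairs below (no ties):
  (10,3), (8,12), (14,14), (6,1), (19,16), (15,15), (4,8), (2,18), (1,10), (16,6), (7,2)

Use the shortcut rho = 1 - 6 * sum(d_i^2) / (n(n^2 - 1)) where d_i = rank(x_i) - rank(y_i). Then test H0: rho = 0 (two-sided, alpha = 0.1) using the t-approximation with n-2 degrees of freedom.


Step 1: Rank x and y separately (midranks; no ties here).
rank(x): 10->7, 8->6, 14->8, 6->4, 19->11, 15->9, 4->3, 2->2, 1->1, 16->10, 7->5
rank(y): 3->3, 12->7, 14->8, 1->1, 16->10, 15->9, 8->5, 18->11, 10->6, 6->4, 2->2
Step 2: d_i = R_x(i) - R_y(i); compute d_i^2.
  (7-3)^2=16, (6-7)^2=1, (8-8)^2=0, (4-1)^2=9, (11-10)^2=1, (9-9)^2=0, (3-5)^2=4, (2-11)^2=81, (1-6)^2=25, (10-4)^2=36, (5-2)^2=9
sum(d^2) = 182.
Step 3: rho = 1 - 6*182 / (11*(11^2 - 1)) = 1 - 1092/1320 = 0.172727.
Step 4: Under H0, t = rho * sqrt((n-2)/(1-rho^2)) = 0.5261 ~ t(9).
Step 5: Two-sided p-value from the t-distribution with 9 df = 0.611542.
Step 6: alpha = 0.1. fail to reject H0.

rho = 0.1727, p = 0.611542, fail to reject H0 at alpha = 0.1.


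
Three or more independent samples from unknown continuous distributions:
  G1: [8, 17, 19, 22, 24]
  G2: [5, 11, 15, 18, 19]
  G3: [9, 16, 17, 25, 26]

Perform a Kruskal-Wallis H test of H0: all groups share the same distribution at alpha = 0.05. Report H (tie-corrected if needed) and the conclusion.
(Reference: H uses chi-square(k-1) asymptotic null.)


Step 1: Combine all N = 15 observations and assign midranks.
sorted (value, group, rank): (5,G2,1), (8,G1,2), (9,G3,3), (11,G2,4), (15,G2,5), (16,G3,6), (17,G1,7.5), (17,G3,7.5), (18,G2,9), (19,G1,10.5), (19,G2,10.5), (22,G1,12), (24,G1,13), (25,G3,14), (26,G3,15)
Step 2: Sum ranks within each group.
R_1 = 45 (n_1 = 5)
R_2 = 29.5 (n_2 = 5)
R_3 = 45.5 (n_3 = 5)
Step 3: H = 12/(N(N+1)) * sum(R_i^2/n_i) - 3(N+1)
     = 12/(15*16) * (45^2/5 + 29.5^2/5 + 45.5^2/5) - 3*16
     = 0.050000 * 993.1 - 48
     = 1.655000.
Step 4: Ties present; correction factor C = 1 - 12/(15^3 - 15) = 0.996429. Corrected H = 1.655000 / 0.996429 = 1.660932.
Step 5: Under H0, H ~ chi^2(2); p-value = 0.435846.
Step 6: alpha = 0.05. fail to reject H0.

H = 1.6609, df = 2, p = 0.435846, fail to reject H0.


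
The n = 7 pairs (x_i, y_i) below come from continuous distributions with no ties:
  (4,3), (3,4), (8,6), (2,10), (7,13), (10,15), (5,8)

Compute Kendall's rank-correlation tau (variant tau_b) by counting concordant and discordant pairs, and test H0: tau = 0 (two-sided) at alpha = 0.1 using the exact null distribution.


Step 1: Enumerate the 21 unordered pairs (i,j) with i<j and classify each by sign(x_j-x_i) * sign(y_j-y_i).
  (1,2):dx=-1,dy=+1->D; (1,3):dx=+4,dy=+3->C; (1,4):dx=-2,dy=+7->D; (1,5):dx=+3,dy=+10->C
  (1,6):dx=+6,dy=+12->C; (1,7):dx=+1,dy=+5->C; (2,3):dx=+5,dy=+2->C; (2,4):dx=-1,dy=+6->D
  (2,5):dx=+4,dy=+9->C; (2,6):dx=+7,dy=+11->C; (2,7):dx=+2,dy=+4->C; (3,4):dx=-6,dy=+4->D
  (3,5):dx=-1,dy=+7->D; (3,6):dx=+2,dy=+9->C; (3,7):dx=-3,dy=+2->D; (4,5):dx=+5,dy=+3->C
  (4,6):dx=+8,dy=+5->C; (4,7):dx=+3,dy=-2->D; (5,6):dx=+3,dy=+2->C; (5,7):dx=-2,dy=-5->C
  (6,7):dx=-5,dy=-7->C
Step 2: C = 14, D = 7, total pairs = 21.
Step 3: tau = (C - D)/(n(n-1)/2) = (14 - 7)/21 = 0.333333.
Step 4: Exact two-sided p-value (enumerate n! = 5040 permutations of y under H0): p = 0.381349.
Step 5: alpha = 0.1. fail to reject H0.

tau_b = 0.3333 (C=14, D=7), p = 0.381349, fail to reject H0.


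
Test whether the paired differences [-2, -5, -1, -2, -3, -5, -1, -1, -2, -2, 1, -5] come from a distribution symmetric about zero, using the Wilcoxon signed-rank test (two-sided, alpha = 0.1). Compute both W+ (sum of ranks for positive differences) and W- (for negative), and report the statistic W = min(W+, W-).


Step 1: Drop any zero differences (none here) and take |d_i|.
|d| = [2, 5, 1, 2, 3, 5, 1, 1, 2, 2, 1, 5]
Step 2: Midrank |d_i| (ties get averaged ranks).
ranks: |2|->6.5, |5|->11, |1|->2.5, |2|->6.5, |3|->9, |5|->11, |1|->2.5, |1|->2.5, |2|->6.5, |2|->6.5, |1|->2.5, |5|->11
Step 3: Attach original signs; sum ranks with positive sign and with negative sign.
W+ = 2.5 = 2.5
W- = 6.5 + 11 + 2.5 + 6.5 + 9 + 11 + 2.5 + 2.5 + 6.5 + 6.5 + 11 = 75.5
(Check: W+ + W- = 78 should equal n(n+1)/2 = 78.)
Step 4: Test statistic W = min(W+, W-) = 2.5.
Step 5: Ties in |d|, so use the tie-corrected normal approximation.
        E[W] = n(n+1)/4 = 12*13/4 = 39.
        Tie groups: |d|=1 (t=4), |d|=2 (t=4), |d|=5 (t=3); sum(t^3 - t) = 144.
        Var[W] = n(n+1)(2n+1)/24 - sum(t^3-t)/48 = 3900/24 - 144/48 = 159.5.
        z = (W - E[W]) / sqrt(Var[W]) = (2.5 - 39) / 12.6293 = -2.8901.
        Two-sided p = 2*Phi(z) = 0.003851.
Step 6: alpha = 0.1. reject H0.

W+ = 2.5, W- = 75.5, W = min = 2.5, p = 0.003851, reject H0.


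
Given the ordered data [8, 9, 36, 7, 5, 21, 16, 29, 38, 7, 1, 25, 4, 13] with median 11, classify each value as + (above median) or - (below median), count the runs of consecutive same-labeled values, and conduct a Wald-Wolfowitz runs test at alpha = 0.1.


Step 1: Compute median = 11; label A = above, B = below.
Labels in order: BBABBAAAABBABA  (n_A = 7, n_B = 7)
Step 2: Count runs R = 8.
Step 3: Under H0 (random ordering), E[R] = 2*n_A*n_B/(n_A+n_B) + 1 = 2*7*7/14 + 1 = 8.0000.
        Var[R] = 2*n_A*n_B*(2*n_A*n_B - n_A - n_B) / ((n_A+n_B)^2 * (n_A+n_B-1)) = 8232/2548 = 3.2308.
        SD[R] = 1.7974.
Step 4: R = E[R], so z = 0 with no continuity correction.
Step 5: Two-sided p-value via normal approximation = 2*(1 - Phi(|z|)) = 1.000000.
Step 6: alpha = 0.1. fail to reject H0.

R = 8, z = 0.0000, p = 1.000000, fail to reject H0.


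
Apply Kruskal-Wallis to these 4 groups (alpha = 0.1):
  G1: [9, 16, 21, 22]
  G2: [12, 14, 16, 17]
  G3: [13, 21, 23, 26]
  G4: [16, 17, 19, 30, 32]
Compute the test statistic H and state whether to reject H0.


Step 1: Combine all N = 17 observations and assign midranks.
sorted (value, group, rank): (9,G1,1), (12,G2,2), (13,G3,3), (14,G2,4), (16,G1,6), (16,G2,6), (16,G4,6), (17,G2,8.5), (17,G4,8.5), (19,G4,10), (21,G1,11.5), (21,G3,11.5), (22,G1,13), (23,G3,14), (26,G3,15), (30,G4,16), (32,G4,17)
Step 2: Sum ranks within each group.
R_1 = 31.5 (n_1 = 4)
R_2 = 20.5 (n_2 = 4)
R_3 = 43.5 (n_3 = 4)
R_4 = 57.5 (n_4 = 5)
Step 3: H = 12/(N(N+1)) * sum(R_i^2/n_i) - 3(N+1)
     = 12/(17*18) * (31.5^2/4 + 20.5^2/4 + 43.5^2/4 + 57.5^2/5) - 3*18
     = 0.039216 * 1487.44 - 54
     = 4.330882.
Step 4: Ties present; correction factor C = 1 - 36/(17^3 - 17) = 0.992647. Corrected H = 4.330882 / 0.992647 = 4.362963.
Step 5: Under H0, H ~ chi^2(3); p-value = 0.224844.
Step 6: alpha = 0.1. fail to reject H0.

H = 4.3630, df = 3, p = 0.224844, fail to reject H0.


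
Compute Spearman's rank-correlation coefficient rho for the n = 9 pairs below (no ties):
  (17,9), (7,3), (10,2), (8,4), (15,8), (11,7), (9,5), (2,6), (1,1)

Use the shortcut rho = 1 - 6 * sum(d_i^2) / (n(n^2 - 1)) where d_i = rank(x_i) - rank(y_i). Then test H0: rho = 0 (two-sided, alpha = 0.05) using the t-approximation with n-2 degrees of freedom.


Step 1: Rank x and y separately (midranks; no ties here).
rank(x): 17->9, 7->3, 10->6, 8->4, 15->8, 11->7, 9->5, 2->2, 1->1
rank(y): 9->9, 3->3, 2->2, 4->4, 8->8, 7->7, 5->5, 6->6, 1->1
Step 2: d_i = R_x(i) - R_y(i); compute d_i^2.
  (9-9)^2=0, (3-3)^2=0, (6-2)^2=16, (4-4)^2=0, (8-8)^2=0, (7-7)^2=0, (5-5)^2=0, (2-6)^2=16, (1-1)^2=0
sum(d^2) = 32.
Step 3: rho = 1 - 6*32 / (9*(9^2 - 1)) = 1 - 192/720 = 0.733333.
Step 4: Under H0, t = rho * sqrt((n-2)/(1-rho^2)) = 2.8538 ~ t(7).
Step 5: Two-sided p-value from the t-distribution with 7 df = 0.024554.
Step 6: alpha = 0.05. reject H0.

rho = 0.7333, p = 0.024554, reject H0 at alpha = 0.05.


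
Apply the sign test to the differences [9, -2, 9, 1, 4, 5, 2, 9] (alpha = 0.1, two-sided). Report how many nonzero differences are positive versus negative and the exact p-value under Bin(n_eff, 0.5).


Step 1: Discard zero differences. Original n = 8; n_eff = number of nonzero differences = 8.
Nonzero differences (with sign): +9, -2, +9, +1, +4, +5, +2, +9
Step 2: Count signs: positive = 7, negative = 1.
Step 3: Under H0: P(positive) = 0.5, so the number of positives S ~ Bin(8, 0.5).
Step 4: Two-sided exact p-value = sum of Bin(8,0.5) probabilities at or below the observed probability = 0.070312.
Step 5: alpha = 0.1. reject H0.

n_eff = 8, pos = 7, neg = 1, p = 0.070312, reject H0.


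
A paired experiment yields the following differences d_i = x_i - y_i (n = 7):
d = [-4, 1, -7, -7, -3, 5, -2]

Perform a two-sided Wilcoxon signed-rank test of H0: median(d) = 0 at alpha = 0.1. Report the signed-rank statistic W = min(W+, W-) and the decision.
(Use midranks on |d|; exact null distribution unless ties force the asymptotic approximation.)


Step 1: Drop any zero differences (none here) and take |d_i|.
|d| = [4, 1, 7, 7, 3, 5, 2]
Step 2: Midrank |d_i| (ties get averaged ranks).
ranks: |4|->4, |1|->1, |7|->6.5, |7|->6.5, |3|->3, |5|->5, |2|->2
Step 3: Attach original signs; sum ranks with positive sign and with negative sign.
W+ = 1 + 5 = 6
W- = 4 + 6.5 + 6.5 + 3 + 2 = 22
(Check: W+ + W- = 28 should equal n(n+1)/2 = 28.)
Step 4: Test statistic W = min(W+, W-) = 6.
Step 5: Ties in |d|, so use the tie-corrected normal approximation.
        E[W] = n(n+1)/4 = 7*8/4 = 14.
        Tie groups: |d|=7 (t=2); sum(t^3 - t) = 6.
        Var[W] = n(n+1)(2n+1)/24 - sum(t^3-t)/48 = 840/24 - 6/48 = 34.875.
        z = (W - E[W]) / sqrt(Var[W]) = (6 - 14) / 5.9055 = -1.3547.
        Two-sided p = 2*Phi(z) = 0.175523.
Step 6: alpha = 0.1. fail to reject H0.

W+ = 6, W- = 22, W = min = 6, p = 0.175523, fail to reject H0.


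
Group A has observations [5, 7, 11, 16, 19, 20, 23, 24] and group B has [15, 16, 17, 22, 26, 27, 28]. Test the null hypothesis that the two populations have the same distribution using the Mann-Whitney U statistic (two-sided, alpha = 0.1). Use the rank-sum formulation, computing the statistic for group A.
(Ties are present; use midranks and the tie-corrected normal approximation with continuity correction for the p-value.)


Step 1: Combine and sort all 15 observations; assign midranks.
sorted (value, group): (5,X), (7,X), (11,X), (15,Y), (16,X), (16,Y), (17,Y), (19,X), (20,X), (22,Y), (23,X), (24,X), (26,Y), (27,Y), (28,Y)
ranks: 5->1, 7->2, 11->3, 15->4, 16->5.5, 16->5.5, 17->7, 19->8, 20->9, 22->10, 23->11, 24->12, 26->13, 27->14, 28->15
Step 2: Rank sum for X: R1 = 1 + 2 + 3 + 5.5 + 8 + 9 + 11 + 12 = 51.5.
Step 3: U_X = R1 - n1(n1+1)/2 = 51.5 - 8*9/2 = 51.5 - 36 = 15.5.
       U_Y = n1*n2 - U_X = 56 - 15.5 = 40.5.
Step 4: Ties are present, so use the tie-corrected normal approximation (with continuity correction) for the p-value.
Step 5: p-value = 0.164537; compare to alpha = 0.1. fail to reject H0.

U_X = 15.5, p = 0.164537, fail to reject H0 at alpha = 0.1.


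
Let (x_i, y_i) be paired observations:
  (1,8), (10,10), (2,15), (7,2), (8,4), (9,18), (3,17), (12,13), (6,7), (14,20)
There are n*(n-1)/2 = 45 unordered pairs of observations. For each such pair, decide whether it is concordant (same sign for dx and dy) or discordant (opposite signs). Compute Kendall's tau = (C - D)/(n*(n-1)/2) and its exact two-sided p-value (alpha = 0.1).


Step 1: Enumerate the 45 unordered pairs (i,j) with i<j and classify each by sign(x_j-x_i) * sign(y_j-y_i).
  (1,2):dx=+9,dy=+2->C; (1,3):dx=+1,dy=+7->C; (1,4):dx=+6,dy=-6->D; (1,5):dx=+7,dy=-4->D
  (1,6):dx=+8,dy=+10->C; (1,7):dx=+2,dy=+9->C; (1,8):dx=+11,dy=+5->C; (1,9):dx=+5,dy=-1->D
  (1,10):dx=+13,dy=+12->C; (2,3):dx=-8,dy=+5->D; (2,4):dx=-3,dy=-8->C; (2,5):dx=-2,dy=-6->C
  (2,6):dx=-1,dy=+8->D; (2,7):dx=-7,dy=+7->D; (2,8):dx=+2,dy=+3->C; (2,9):dx=-4,dy=-3->C
  (2,10):dx=+4,dy=+10->C; (3,4):dx=+5,dy=-13->D; (3,5):dx=+6,dy=-11->D; (3,6):dx=+7,dy=+3->C
  (3,7):dx=+1,dy=+2->C; (3,8):dx=+10,dy=-2->D; (3,9):dx=+4,dy=-8->D; (3,10):dx=+12,dy=+5->C
  (4,5):dx=+1,dy=+2->C; (4,6):dx=+2,dy=+16->C; (4,7):dx=-4,dy=+15->D; (4,8):dx=+5,dy=+11->C
  (4,9):dx=-1,dy=+5->D; (4,10):dx=+7,dy=+18->C; (5,6):dx=+1,dy=+14->C; (5,7):dx=-5,dy=+13->D
  (5,8):dx=+4,dy=+9->C; (5,9):dx=-2,dy=+3->D; (5,10):dx=+6,dy=+16->C; (6,7):dx=-6,dy=-1->C
  (6,8):dx=+3,dy=-5->D; (6,9):dx=-3,dy=-11->C; (6,10):dx=+5,dy=+2->C; (7,8):dx=+9,dy=-4->D
  (7,9):dx=+3,dy=-10->D; (7,10):dx=+11,dy=+3->C; (8,9):dx=-6,dy=-6->C; (8,10):dx=+2,dy=+7->C
  (9,10):dx=+8,dy=+13->C
Step 2: C = 28, D = 17, total pairs = 45.
Step 3: tau = (C - D)/(n(n-1)/2) = (28 - 17)/45 = 0.244444.
Step 4: Exact two-sided p-value (enumerate n! = 3628800 permutations of y under H0): p = 0.380720.
Step 5: alpha = 0.1. fail to reject H0.

tau_b = 0.2444 (C=28, D=17), p = 0.380720, fail to reject H0.


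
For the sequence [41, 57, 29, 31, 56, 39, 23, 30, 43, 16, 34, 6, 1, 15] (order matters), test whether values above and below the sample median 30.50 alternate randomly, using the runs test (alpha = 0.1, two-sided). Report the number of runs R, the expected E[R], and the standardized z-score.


Step 1: Compute median = 30.50; label A = above, B = below.
Labels in order: AABAAABBABABBB  (n_A = 7, n_B = 7)
Step 2: Count runs R = 8.
Step 3: Under H0 (random ordering), E[R] = 2*n_A*n_B/(n_A+n_B) + 1 = 2*7*7/14 + 1 = 8.0000.
        Var[R] = 2*n_A*n_B*(2*n_A*n_B - n_A - n_B) / ((n_A+n_B)^2 * (n_A+n_B-1)) = 8232/2548 = 3.2308.
        SD[R] = 1.7974.
Step 4: R = E[R], so z = 0 with no continuity correction.
Step 5: Two-sided p-value via normal approximation = 2*(1 - Phi(|z|)) = 1.000000.
Step 6: alpha = 0.1. fail to reject H0.

R = 8, z = 0.0000, p = 1.000000, fail to reject H0.


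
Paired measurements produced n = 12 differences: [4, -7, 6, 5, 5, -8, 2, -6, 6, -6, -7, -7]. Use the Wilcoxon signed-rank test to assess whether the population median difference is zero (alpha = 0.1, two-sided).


Step 1: Drop any zero differences (none here) and take |d_i|.
|d| = [4, 7, 6, 5, 5, 8, 2, 6, 6, 6, 7, 7]
Step 2: Midrank |d_i| (ties get averaged ranks).
ranks: |4|->2, |7|->10, |6|->6.5, |5|->3.5, |5|->3.5, |8|->12, |2|->1, |6|->6.5, |6|->6.5, |6|->6.5, |7|->10, |7|->10
Step 3: Attach original signs; sum ranks with positive sign and with negative sign.
W+ = 2 + 6.5 + 3.5 + 3.5 + 1 + 6.5 = 23
W- = 10 + 12 + 6.5 + 6.5 + 10 + 10 = 55
(Check: W+ + W- = 78 should equal n(n+1)/2 = 78.)
Step 4: Test statistic W = min(W+, W-) = 23.
Step 5: Ties in |d|, so use the tie-corrected normal approximation.
        E[W] = n(n+1)/4 = 12*13/4 = 39.
        Tie groups: |d|=5 (t=2), |d|=6 (t=4), |d|=7 (t=3); sum(t^3 - t) = 90.
        Var[W] = n(n+1)(2n+1)/24 - sum(t^3-t)/48 = 3900/24 - 90/48 = 160.625.
        z = (W - E[W]) / sqrt(Var[W]) = (23 - 39) / 12.6738 = -1.2624.
        Two-sided p = 2*Phi(z) = 0.206788.
Step 6: alpha = 0.1. fail to reject H0.

W+ = 23, W- = 55, W = min = 23, p = 0.206788, fail to reject H0.


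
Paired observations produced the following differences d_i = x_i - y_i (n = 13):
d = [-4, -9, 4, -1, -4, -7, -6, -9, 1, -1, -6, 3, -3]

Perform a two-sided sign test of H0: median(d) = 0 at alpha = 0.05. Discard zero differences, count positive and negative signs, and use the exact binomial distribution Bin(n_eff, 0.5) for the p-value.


Step 1: Discard zero differences. Original n = 13; n_eff = number of nonzero differences = 13.
Nonzero differences (with sign): -4, -9, +4, -1, -4, -7, -6, -9, +1, -1, -6, +3, -3
Step 2: Count signs: positive = 3, negative = 10.
Step 3: Under H0: P(positive) = 0.5, so the number of positives S ~ Bin(13, 0.5).
Step 4: Two-sided exact p-value = sum of Bin(13,0.5) probabilities at or below the observed probability = 0.092285.
Step 5: alpha = 0.05. fail to reject H0.

n_eff = 13, pos = 3, neg = 10, p = 0.092285, fail to reject H0.


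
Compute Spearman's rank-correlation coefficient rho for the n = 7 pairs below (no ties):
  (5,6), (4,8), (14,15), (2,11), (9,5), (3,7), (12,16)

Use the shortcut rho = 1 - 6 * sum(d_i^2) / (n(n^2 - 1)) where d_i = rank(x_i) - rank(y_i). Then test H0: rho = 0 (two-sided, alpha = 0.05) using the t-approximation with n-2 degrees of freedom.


Step 1: Rank x and y separately (midranks; no ties here).
rank(x): 5->4, 4->3, 14->7, 2->1, 9->5, 3->2, 12->6
rank(y): 6->2, 8->4, 15->6, 11->5, 5->1, 7->3, 16->7
Step 2: d_i = R_x(i) - R_y(i); compute d_i^2.
  (4-2)^2=4, (3-4)^2=1, (7-6)^2=1, (1-5)^2=16, (5-1)^2=16, (2-3)^2=1, (6-7)^2=1
sum(d^2) = 40.
Step 3: rho = 1 - 6*40 / (7*(7^2 - 1)) = 1 - 240/336 = 0.285714.
Step 4: Under H0, t = rho * sqrt((n-2)/(1-rho^2)) = 0.6667 ~ t(5).
Step 5: Two-sided p-value from the t-distribution with 5 df = 0.534509.
Step 6: alpha = 0.05. fail to reject H0.

rho = 0.2857, p = 0.534509, fail to reject H0 at alpha = 0.05.


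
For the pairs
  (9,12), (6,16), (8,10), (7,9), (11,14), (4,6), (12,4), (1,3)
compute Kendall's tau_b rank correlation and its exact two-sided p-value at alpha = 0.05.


Step 1: Enumerate the 28 unordered pairs (i,j) with i<j and classify each by sign(x_j-x_i) * sign(y_j-y_i).
  (1,2):dx=-3,dy=+4->D; (1,3):dx=-1,dy=-2->C; (1,4):dx=-2,dy=-3->C; (1,5):dx=+2,dy=+2->C
  (1,6):dx=-5,dy=-6->C; (1,7):dx=+3,dy=-8->D; (1,8):dx=-8,dy=-9->C; (2,3):dx=+2,dy=-6->D
  (2,4):dx=+1,dy=-7->D; (2,5):dx=+5,dy=-2->D; (2,6):dx=-2,dy=-10->C; (2,7):dx=+6,dy=-12->D
  (2,8):dx=-5,dy=-13->C; (3,4):dx=-1,dy=-1->C; (3,5):dx=+3,dy=+4->C; (3,6):dx=-4,dy=-4->C
  (3,7):dx=+4,dy=-6->D; (3,8):dx=-7,dy=-7->C; (4,5):dx=+4,dy=+5->C; (4,6):dx=-3,dy=-3->C
  (4,7):dx=+5,dy=-5->D; (4,8):dx=-6,dy=-6->C; (5,6):dx=-7,dy=-8->C; (5,7):dx=+1,dy=-10->D
  (5,8):dx=-10,dy=-11->C; (6,7):dx=+8,dy=-2->D; (6,8):dx=-3,dy=-3->C; (7,8):dx=-11,dy=-1->C
Step 2: C = 18, D = 10, total pairs = 28.
Step 3: tau = (C - D)/(n(n-1)/2) = (18 - 10)/28 = 0.285714.
Step 4: Exact two-sided p-value (enumerate n! = 40320 permutations of y under H0): p = 0.398760.
Step 5: alpha = 0.05. fail to reject H0.

tau_b = 0.2857 (C=18, D=10), p = 0.398760, fail to reject H0.


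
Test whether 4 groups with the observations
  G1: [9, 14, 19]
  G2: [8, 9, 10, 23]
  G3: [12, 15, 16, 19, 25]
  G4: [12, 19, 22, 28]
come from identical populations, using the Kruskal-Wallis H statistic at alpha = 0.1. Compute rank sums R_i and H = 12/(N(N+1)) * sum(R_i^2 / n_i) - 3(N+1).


Step 1: Combine all N = 16 observations and assign midranks.
sorted (value, group, rank): (8,G2,1), (9,G1,2.5), (9,G2,2.5), (10,G2,4), (12,G3,5.5), (12,G4,5.5), (14,G1,7), (15,G3,8), (16,G3,9), (19,G1,11), (19,G3,11), (19,G4,11), (22,G4,13), (23,G2,14), (25,G3,15), (28,G4,16)
Step 2: Sum ranks within each group.
R_1 = 20.5 (n_1 = 3)
R_2 = 21.5 (n_2 = 4)
R_3 = 48.5 (n_3 = 5)
R_4 = 45.5 (n_4 = 4)
Step 3: H = 12/(N(N+1)) * sum(R_i^2/n_i) - 3(N+1)
     = 12/(16*17) * (20.5^2/3 + 21.5^2/4 + 48.5^2/5 + 45.5^2/4) - 3*17
     = 0.044118 * 1243.66 - 51
     = 3.867279.
Step 4: Ties present; correction factor C = 1 - 36/(16^3 - 16) = 0.991176. Corrected H = 3.867279 / 0.991176 = 3.901706.
Step 5: Under H0, H ~ chi^2(3); p-value = 0.272276.
Step 6: alpha = 0.1. fail to reject H0.

H = 3.9017, df = 3, p = 0.272276, fail to reject H0.


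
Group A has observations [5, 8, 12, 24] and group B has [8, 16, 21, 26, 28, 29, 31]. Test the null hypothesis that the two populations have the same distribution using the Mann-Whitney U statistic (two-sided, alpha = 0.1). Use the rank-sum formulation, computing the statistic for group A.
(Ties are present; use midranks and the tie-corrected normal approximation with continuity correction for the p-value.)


Step 1: Combine and sort all 11 observations; assign midranks.
sorted (value, group): (5,X), (8,X), (8,Y), (12,X), (16,Y), (21,Y), (24,X), (26,Y), (28,Y), (29,Y), (31,Y)
ranks: 5->1, 8->2.5, 8->2.5, 12->4, 16->5, 21->6, 24->7, 26->8, 28->9, 29->10, 31->11
Step 2: Rank sum for X: R1 = 1 + 2.5 + 4 + 7 = 14.5.
Step 3: U_X = R1 - n1(n1+1)/2 = 14.5 - 4*5/2 = 14.5 - 10 = 4.5.
       U_Y = n1*n2 - U_X = 28 - 4.5 = 23.5.
Step 4: Ties are present, so use the tie-corrected normal approximation (with continuity correction) for the p-value.
Step 5: p-value = 0.088247; compare to alpha = 0.1. reject H0.

U_X = 4.5, p = 0.088247, reject H0 at alpha = 0.1.
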